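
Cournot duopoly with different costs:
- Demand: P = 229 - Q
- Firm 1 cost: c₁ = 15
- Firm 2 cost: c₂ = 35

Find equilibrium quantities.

q₁* = 78.0, q₂* = 58.0

Work:
Reaction: q₁ = (229 - 15 - q₂)/2
Reaction: q₂ = (229 - 35 - q₁)/2
Solve simultaneously:
q₁* = (229 - 2×15 + 35)/3 = 78.0
q₂* = (229 - 2×35 + 15)/3 = 58.0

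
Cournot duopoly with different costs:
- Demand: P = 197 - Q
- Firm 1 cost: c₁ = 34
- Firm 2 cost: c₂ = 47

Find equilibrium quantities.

q₁* = 58.67, q₂* = 45.67

Work:
Reaction: q₁ = (197 - 34 - q₂)/2
Reaction: q₂ = (197 - 47 - q₁)/2
Solve simultaneously:
q₁* = (197 - 2×34 + 47)/3 = 58.67
q₂* = (197 - 2×47 + 34)/3 = 45.67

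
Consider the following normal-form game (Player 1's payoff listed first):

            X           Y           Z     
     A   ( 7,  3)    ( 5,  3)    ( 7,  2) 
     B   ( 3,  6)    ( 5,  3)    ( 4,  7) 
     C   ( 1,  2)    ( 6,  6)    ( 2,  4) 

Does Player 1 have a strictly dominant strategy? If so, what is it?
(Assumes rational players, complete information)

No strictly dominant strategy exists for Player 1

Work:
A strategy strictly dominates another if it gives a strictly higher payoff against every opponent action. Compare each pair of P1's strategies column-by-column:
  A vs B: [7 vs 3, 5 vs 5, 7 vs 4] → A does not strictly dominate B (column Y: 5 ≤ 5)
  A vs C: [7 vs 1, 5 vs 6, 7 vs 2] → A does not strictly dominate C (column Y: 5 ≤ 6)
  B vs A: [3 vs 7, 5 vs 5, 4 vs 7] → B does not strictly dominate A (column X: 3 ≤ 7)
  B vs C: [3 vs 1, 5 vs 6, 4 vs 2] → B does not strictly dominate C (column Y: 5 ≤ 6)
  C vs A: [1 vs 7, 6 vs 5, 2 vs 7] → C does not strictly dominate A (column X: 1 ≤ 7)
  C vs B: [1 vs 3, 6 vs 5, 2 vs 4] → C does not strictly dominate B (column X: 1 ≤ 3)
No single strategy strictly dominates all others → no strictly dominant strategy.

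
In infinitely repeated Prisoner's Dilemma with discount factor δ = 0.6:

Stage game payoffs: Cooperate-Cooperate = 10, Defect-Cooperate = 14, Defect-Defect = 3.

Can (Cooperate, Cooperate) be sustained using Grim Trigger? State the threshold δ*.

δ* = 0.3636; since δ = 0.6 ≥ 0.3636, cooperation can be sustained

Work:
For Grim Trigger:
Cooperate forever: 10/(1-δ)
Defect then punished: 14 + 3·δ/(1-δ)
Need: 10/(1-δ) ≥ 14 + 3·δ/(1-δ)
Solving: δ ≥ (T-R)/(T-P) = (14-10)/(14-3) = 0.3636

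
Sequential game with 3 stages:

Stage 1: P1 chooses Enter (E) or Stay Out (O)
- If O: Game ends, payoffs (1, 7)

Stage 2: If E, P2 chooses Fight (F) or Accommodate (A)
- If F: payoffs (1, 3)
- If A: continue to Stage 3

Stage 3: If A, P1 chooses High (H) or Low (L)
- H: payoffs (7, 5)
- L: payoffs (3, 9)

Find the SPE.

SPE: (E, A, H); Outcome (7, 5)

Work:
Stage 3: P1 chooses H (7 vs 3)
Stage 2: P2: F->3, A->5 (anticipating H). Choose A
Stage 1: P1: O->1, E->7 (anticipating A, H). Choose E
SPE path: E -> A -> H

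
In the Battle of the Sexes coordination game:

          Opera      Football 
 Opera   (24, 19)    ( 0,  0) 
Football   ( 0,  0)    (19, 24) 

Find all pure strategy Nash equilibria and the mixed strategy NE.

Pure NE: (Opera, Opera) and (Football, Football); Mixed NE: p = 0.5581, q = 0.4419

Work:
Check pure NE:
(Opera, Opera): (24, 19) - no unilateral deviation beneficial
(Football, Football): (19, 24) - no unilateral deviation beneficial
Mixed NE: P1 plays Opera with p = 0.5581, P2 plays Opera with q = 0.4419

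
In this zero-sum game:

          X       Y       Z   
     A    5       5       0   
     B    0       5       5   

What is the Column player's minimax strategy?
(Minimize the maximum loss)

Column should play X or Y or Z (all achieve the minimum), value = 5

Work:
Column player minimizes Row's maximum payoff:
Column X: max payoff to Row = 5
Column Y: max payoff to Row = 5
Column Z: max payoff to Row = 5
Minimum is 5, achieved by columns X, Y, Z (tied).
Each of X or Y or Z is a minimax strategy.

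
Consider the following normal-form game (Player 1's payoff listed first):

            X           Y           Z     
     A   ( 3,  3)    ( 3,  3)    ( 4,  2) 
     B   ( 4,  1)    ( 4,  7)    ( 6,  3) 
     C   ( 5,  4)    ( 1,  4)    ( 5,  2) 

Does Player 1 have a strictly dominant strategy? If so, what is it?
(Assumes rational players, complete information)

No strictly dominant strategy exists for Player 1

Work:
A strategy strictly dominates another if it gives a strictly higher payoff against every opponent action. Compare each pair of P1's strategies column-by-column:
  A vs B: [3 vs 4, 3 vs 4, 4 vs 6] → A does not strictly dominate B (column X: 3 ≤ 4)
  A vs C: [3 vs 5, 3 vs 1, 4 vs 5] → A does not strictly dominate C (column X: 3 ≤ 5)
  B vs A: [4 vs 3, 4 vs 3, 6 vs 4] → B strictly dominates A
  B vs C: [4 vs 5, 4 vs 1, 6 vs 5] → B does not strictly dominate C (column X: 4 ≤ 5)
  C vs A: [5 vs 3, 1 vs 3, 5 vs 4] → C does not strictly dominate A (column Y: 1 ≤ 3)
  C vs B: [5 vs 4, 1 vs 4, 5 vs 6] → C does not strictly dominate B (column Y: 1 ≤ 4)
No single strategy strictly dominates all others → no strictly dominant strategy.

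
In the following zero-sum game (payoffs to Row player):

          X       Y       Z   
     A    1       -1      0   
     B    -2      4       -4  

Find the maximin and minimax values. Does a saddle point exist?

Maximin = -1, Minimax = 0, Saddle: False

Work:
Row minimums: [-1, -4] → maximin = -1
Column maximums: [1, 4, 0] → minimax = 0
No saddle point (maximin ≠ minimax). Mixed strategy needed.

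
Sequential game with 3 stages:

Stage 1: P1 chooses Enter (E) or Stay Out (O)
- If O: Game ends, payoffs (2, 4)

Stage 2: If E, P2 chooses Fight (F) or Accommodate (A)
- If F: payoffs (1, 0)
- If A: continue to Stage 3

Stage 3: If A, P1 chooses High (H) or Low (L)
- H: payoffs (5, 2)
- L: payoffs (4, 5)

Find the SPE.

SPE: (E, A, H); Outcome (5, 2)

Work:
Stage 3: P1 chooses H (5 vs 4)
Stage 2: P2: F->0, A->2 (anticipating H). Choose A
Stage 1: P1: O->2, E->5 (anticipating A, H). Choose E
SPE path: E -> A -> H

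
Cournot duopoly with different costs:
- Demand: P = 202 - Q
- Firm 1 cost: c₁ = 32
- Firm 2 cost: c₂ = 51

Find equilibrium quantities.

q₁* = 63.0, q₂* = 44.0

Work:
Reaction: q₁ = (202 - 32 - q₂)/2
Reaction: q₂ = (202 - 51 - q₁)/2
Solve simultaneously:
q₁* = (202 - 2×32 + 51)/3 = 63.0
q₂* = (202 - 2×51 + 32)/3 = 44.0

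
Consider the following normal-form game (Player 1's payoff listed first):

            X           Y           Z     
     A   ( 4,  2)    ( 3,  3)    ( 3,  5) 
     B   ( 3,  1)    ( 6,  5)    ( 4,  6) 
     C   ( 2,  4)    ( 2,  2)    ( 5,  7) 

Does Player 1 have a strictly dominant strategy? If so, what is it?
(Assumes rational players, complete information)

No strictly dominant strategy exists for Player 1

Work:
A strategy strictly dominates another if it gives a strictly higher payoff against every opponent action. Compare each pair of P1's strategies column-by-column:
  A vs B: [4 vs 3, 3 vs 6, 3 vs 4] → A does not strictly dominate B (column Y: 3 ≤ 6)
  A vs C: [4 vs 2, 3 vs 2, 3 vs 5] → A does not strictly dominate C (column Z: 3 ≤ 5)
  B vs A: [3 vs 4, 6 vs 3, 4 vs 3] → B does not strictly dominate A (column X: 3 ≤ 4)
  B vs C: [3 vs 2, 6 vs 2, 4 vs 5] → B does not strictly dominate C (column Z: 4 ≤ 5)
  C vs A: [2 vs 4, 2 vs 3, 5 vs 3] → C does not strictly dominate A (column X: 2 ≤ 4)
  C vs B: [2 vs 3, 2 vs 6, 5 vs 4] → C does not strictly dominate B (column X: 2 ≤ 3)
No single strategy strictly dominates all others → no strictly dominant strategy.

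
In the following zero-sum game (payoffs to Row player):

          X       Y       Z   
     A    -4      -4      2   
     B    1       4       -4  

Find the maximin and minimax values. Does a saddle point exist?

Maximin = -4, Minimax = 1, Saddle: False

Work:
Row minimums: [-4, -4] → maximin = -4
Column maximums: [1, 4, 2] → minimax = 1
No saddle point (maximin ≠ minimax). Mixed strategy needed.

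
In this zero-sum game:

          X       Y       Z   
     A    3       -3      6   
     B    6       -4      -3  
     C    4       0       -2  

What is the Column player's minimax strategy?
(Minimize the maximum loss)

Column should play Y, value = 0

Work:
Column player minimizes Row's maximum payoff:
Column X: max payoff to Row = 6
Column Y: max payoff to Row = 0
Column Z: max payoff to Row = 6
Minimum is 0, achieved by column Y.
Minimax strategy: Y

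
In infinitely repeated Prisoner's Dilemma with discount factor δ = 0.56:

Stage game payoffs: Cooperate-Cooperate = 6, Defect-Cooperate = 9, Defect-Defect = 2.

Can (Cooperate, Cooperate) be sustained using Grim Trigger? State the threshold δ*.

δ* = 0.4286; since δ = 0.56 ≥ 0.4286, cooperation can be sustained

Work:
For Grim Trigger:
Cooperate forever: 6/(1-δ)
Defect then punished: 9 + 2·δ/(1-δ)
Need: 6/(1-δ) ≥ 9 + 2·δ/(1-δ)
Solving: δ ≥ (T-R)/(T-P) = (9-6)/(9-2) = 0.4286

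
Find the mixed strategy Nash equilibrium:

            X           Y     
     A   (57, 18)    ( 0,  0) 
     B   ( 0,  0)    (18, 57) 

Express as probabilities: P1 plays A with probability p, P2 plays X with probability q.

p = 0.76, q = 0.24

Work:
Find probabilities that make opponent indifferent:
P2 chooses q to make P1 indifferent between A and B
P1 chooses p to make P2 indifferent between X and Y
Mixed NE: P1 plays (A: 0.76, B: 0.24), P2 plays (X: 0.24, Y: 0.76)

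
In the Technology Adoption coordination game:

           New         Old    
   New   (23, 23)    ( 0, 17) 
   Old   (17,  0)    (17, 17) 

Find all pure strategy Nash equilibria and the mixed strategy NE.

Pure NE: (New, New) and (Old, Old); Mixed NE: p = 0.7391, q = 0.7391

Work:
Check pure NE:
(New, New): (23, 23) - no unilateral deviation beneficial
(Old, Old): (17, 17) - no unilateral deviation beneficial
Mixed NE: P1 plays New with p = 0.7391, P2 plays New with q = 0.7391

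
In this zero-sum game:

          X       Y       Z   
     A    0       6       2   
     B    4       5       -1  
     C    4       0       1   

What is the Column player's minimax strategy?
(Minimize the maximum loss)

Column should play Z, value = 2

Work:
Column player minimizes Row's maximum payoff:
Column X: max payoff to Row = 4
Column Y: max payoff to Row = 6
Column Z: max payoff to Row = 2
Minimum is 2, achieved by column Z.
Minimax strategy: Z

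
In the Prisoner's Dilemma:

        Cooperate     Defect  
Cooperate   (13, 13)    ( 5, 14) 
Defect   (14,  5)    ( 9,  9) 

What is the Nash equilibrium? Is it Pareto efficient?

(Defect, Defect) is NE; not Pareto efficient

Work:
Defect dominates Cooperate for both players:
If P2 cooperates: Defect (14) > Cooperate (13)
If P2 defects: Defect (9) > Cooperate (5)
NE: (Defect, Defect) with payoff (9, 9)
But (Cooperate, Cooperate) = (13, 13) Pareto dominates (9, 9)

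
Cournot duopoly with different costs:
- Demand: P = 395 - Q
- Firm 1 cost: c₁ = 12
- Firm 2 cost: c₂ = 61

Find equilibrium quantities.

q₁* = 144.0, q₂* = 95.0

Work:
Reaction: q₁ = (395 - 12 - q₂)/2
Reaction: q₂ = (395 - 61 - q₁)/2
Solve simultaneously:
q₁* = (395 - 2×12 + 61)/3 = 144.0
q₂* = (395 - 2×61 + 12)/3 = 95.0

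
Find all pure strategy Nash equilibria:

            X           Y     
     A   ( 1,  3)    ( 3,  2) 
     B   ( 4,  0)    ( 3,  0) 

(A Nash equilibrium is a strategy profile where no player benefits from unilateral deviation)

Nash equilibrium: (B, X), (B, Y)

Work:
Best responses:
  P1 vs X: payoffs [1, 4] → best response B (payoff 4)
  P1 vs Y: payoffs [3, 3] → best response A/B (payoff 3)
  P2 vs A: payoffs [3, 2] → best response X (payoff 3)
  P2 vs B: payoffs [0, 0] → best response X/Y (payoff 0)
Mutual best responses: (B,X), (B,Y) → Nash equilibria.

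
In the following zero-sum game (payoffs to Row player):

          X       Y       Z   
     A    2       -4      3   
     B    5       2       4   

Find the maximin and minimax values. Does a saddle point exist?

Maximin = 2, Minimax = 2, Saddle: True

Work:
Row minimums: [-4, 2] → maximin = 2
Column maximums: [5, 2, 4] → minimax = 2
Saddle point exists! Game value = 2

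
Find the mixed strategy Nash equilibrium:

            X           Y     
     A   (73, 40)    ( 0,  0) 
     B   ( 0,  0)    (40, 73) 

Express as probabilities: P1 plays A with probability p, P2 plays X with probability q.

p = 0.646, q = 0.354

Work:
Find probabilities that make opponent indifferent:
P2 chooses q to make P1 indifferent between A and B
P1 chooses p to make P2 indifferent between X and Y
Mixed NE: P1 plays (A: 0.646, B: 0.354), P2 plays (X: 0.354, Y: 0.646)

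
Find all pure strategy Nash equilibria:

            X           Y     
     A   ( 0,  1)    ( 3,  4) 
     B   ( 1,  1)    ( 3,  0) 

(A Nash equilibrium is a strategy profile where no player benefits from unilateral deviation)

Nash equilibrium: (A, Y), (B, X)

Work:
Best responses:
  P1 vs X: payoffs [0, 1] → best response B (payoff 1)
  P1 vs Y: payoffs [3, 3] → best response A/B (payoff 3)
  P2 vs A: payoffs [1, 4] → best response Y (payoff 4)
  P2 vs B: payoffs [1, 0] → best response X (payoff 1)
Mutual best responses: (A,Y), (B,X) → Nash equilibria.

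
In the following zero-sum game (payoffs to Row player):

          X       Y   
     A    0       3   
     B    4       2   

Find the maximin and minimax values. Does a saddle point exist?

Maximin = 2, Minimax = 3, Saddle: False

Work:
Row minimums: [0, 2] → maximin = 2
Column maximums: [4, 3] → minimax = 3
No saddle point (maximin ≠ minimax). Mixed strategy needed.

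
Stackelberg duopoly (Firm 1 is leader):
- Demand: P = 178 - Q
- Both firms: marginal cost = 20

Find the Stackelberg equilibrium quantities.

q₁* (leader) = 79.0, q₂* (follower) = 39.5

Work:
Follower's reaction: q₂ = (a - c - q₁)/2
Leader substitutes: π₁ = q₁·(a - q₁ - (a-c-q₁)/2 - c)
FOC: q₁* = (178 - 20)/2 = 79.00
Then: q₂* = (178 - 20 - 79.0)/2 = 39.50
Leader has first-mover advantage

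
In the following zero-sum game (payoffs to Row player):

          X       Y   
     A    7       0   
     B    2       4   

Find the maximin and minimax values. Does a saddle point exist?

Maximin = 2, Minimax = 4, Saddle: False

Work:
Row minimums: [0, 2] → maximin = 2
Column maximums: [7, 4] → minimax = 4
No saddle point (maximin ≠ minimax). Mixed strategy needed.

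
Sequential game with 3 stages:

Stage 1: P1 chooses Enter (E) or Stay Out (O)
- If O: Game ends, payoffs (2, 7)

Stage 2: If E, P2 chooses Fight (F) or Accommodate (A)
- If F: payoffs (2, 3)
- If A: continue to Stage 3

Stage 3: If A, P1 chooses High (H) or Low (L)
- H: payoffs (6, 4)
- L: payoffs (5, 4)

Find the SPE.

SPE: (E, A, H); Outcome (6, 4)

Work:
Stage 3: P1 chooses H (6 vs 5)
Stage 2: P2: F->3, A->4 (anticipating H). Choose A
Stage 1: P1: O->2, E->6 (anticipating A, H). Choose E
SPE path: E -> A -> H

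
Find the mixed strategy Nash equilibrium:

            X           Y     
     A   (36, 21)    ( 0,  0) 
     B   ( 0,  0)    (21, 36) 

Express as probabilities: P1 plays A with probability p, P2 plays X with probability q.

p = 0.6316, q = 0.3684

Work:
Find probabilities that make opponent indifferent:
P2 chooses q to make P1 indifferent between A and B
P1 chooses p to make P2 indifferent between X and Y
Mixed NE: P1 plays (A: 0.6316, B: 0.3684), P2 plays (X: 0.3684, Y: 0.6316)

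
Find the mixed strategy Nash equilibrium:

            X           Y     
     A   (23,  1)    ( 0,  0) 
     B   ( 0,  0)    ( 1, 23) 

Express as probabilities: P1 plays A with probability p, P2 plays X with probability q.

p = 0.9583, q = 0.0417

Work:
Find probabilities that make opponent indifferent:
P2 chooses q to make P1 indifferent between A and B
P1 chooses p to make P2 indifferent between X and Y
Mixed NE: P1 plays (A: 0.9583, B: 0.0417), P2 plays (X: 0.0417, Y: 0.9583)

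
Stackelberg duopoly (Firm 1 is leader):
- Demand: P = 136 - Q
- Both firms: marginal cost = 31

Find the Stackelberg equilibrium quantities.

q₁* (leader) = 52.5, q₂* (follower) = 26.25

Work:
Follower's reaction: q₂ = (a - c - q₁)/2
Leader substitutes: π₁ = q₁·(a - q₁ - (a-c-q₁)/2 - c)
FOC: q₁* = (136 - 31)/2 = 52.50
Then: q₂* = (136 - 31 - 52.5)/2 = 26.25
Leader has first-mover advantage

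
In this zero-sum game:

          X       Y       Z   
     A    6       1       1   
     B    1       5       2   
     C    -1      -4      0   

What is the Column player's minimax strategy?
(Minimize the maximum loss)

Column should play Z, value = 2

Work:
Column player minimizes Row's maximum payoff:
Column X: max payoff to Row = 6
Column Y: max payoff to Row = 5
Column Z: max payoff to Row = 2
Minimum is 2, achieved by column Z.
Minimax strategy: Z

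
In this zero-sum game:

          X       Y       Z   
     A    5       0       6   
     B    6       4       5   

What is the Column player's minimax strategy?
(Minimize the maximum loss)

Column should play Y, value = 4

Work:
Column player minimizes Row's maximum payoff:
Column X: max payoff to Row = 6
Column Y: max payoff to Row = 4
Column Z: max payoff to Row = 6
Minimum is 4, achieved by column Y.
Minimax strategy: Y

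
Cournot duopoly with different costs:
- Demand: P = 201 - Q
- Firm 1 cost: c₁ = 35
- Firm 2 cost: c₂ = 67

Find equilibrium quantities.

q₁* = 66.0, q₂* = 34.0

Work:
Reaction: q₁ = (201 - 35 - q₂)/2
Reaction: q₂ = (201 - 67 - q₁)/2
Solve simultaneously:
q₁* = (201 - 2×35 + 67)/3 = 66.0
q₂* = (201 - 2×67 + 35)/3 = 34.0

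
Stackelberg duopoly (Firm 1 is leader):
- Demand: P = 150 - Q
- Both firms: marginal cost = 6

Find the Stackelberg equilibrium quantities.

q₁* (leader) = 72.0, q₂* (follower) = 36.0

Work:
Follower's reaction: q₂ = (a - c - q₁)/2
Leader substitutes: π₁ = q₁·(a - q₁ - (a-c-q₁)/2 - c)
FOC: q₁* = (150 - 6)/2 = 72.00
Then: q₂* = (150 - 6 - 72.0)/2 = 36.00
Leader has first-mover advantage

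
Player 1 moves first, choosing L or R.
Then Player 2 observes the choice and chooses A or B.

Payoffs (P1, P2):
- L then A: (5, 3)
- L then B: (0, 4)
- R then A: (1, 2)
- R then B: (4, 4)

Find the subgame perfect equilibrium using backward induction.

P1 plays R, P2 plays B after L and B after R; Payoff (4, 4)

Work:
Backward induction:
After L: P2 chooses B → P1 gets 0
After R: P2 chooses B → P1 gets 4
P1 chooses R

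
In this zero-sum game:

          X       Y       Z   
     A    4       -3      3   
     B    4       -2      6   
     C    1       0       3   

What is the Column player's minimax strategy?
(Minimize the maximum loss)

Column should play Y, value = 0

Work:
Column player minimizes Row's maximum payoff:
Column X: max payoff to Row = 4
Column Y: max payoff to Row = 0
Column Z: max payoff to Row = 6
Minimum is 0, achieved by column Y.
Minimax strategy: Y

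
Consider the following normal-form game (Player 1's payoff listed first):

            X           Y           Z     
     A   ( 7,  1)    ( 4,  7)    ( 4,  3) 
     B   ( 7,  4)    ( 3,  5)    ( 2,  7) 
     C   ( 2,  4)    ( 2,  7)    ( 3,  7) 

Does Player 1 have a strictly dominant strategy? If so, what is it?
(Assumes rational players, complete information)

No strictly dominant strategy exists for Player 1

Work:
A strategy strictly dominates another if it gives a strictly higher payoff against every opponent action. Compare each pair of P1's strategies column-by-column:
  A vs B: [7 vs 7, 4 vs 3, 4 vs 2] → A does not strictly dominate B (column X: 7 ≤ 7)
  A vs C: [7 vs 2, 4 vs 2, 4 vs 3] → A strictly dominates C
  B vs A: [7 vs 7, 3 vs 4, 2 vs 4] → B does not strictly dominate A (column X: 7 ≤ 7)
  B vs C: [7 vs 2, 3 vs 2, 2 vs 3] → B does not strictly dominate C (column Z: 2 ≤ 3)
  C vs A: [2 vs 7, 2 vs 4, 3 vs 4] → C does not strictly dominate A (column X: 2 ≤ 7)
  C vs B: [2 vs 7, 2 vs 3, 3 vs 2] → C does not strictly dominate B (column X: 2 ≤ 7)
No single strategy strictly dominates all others → no strictly dominant strategy.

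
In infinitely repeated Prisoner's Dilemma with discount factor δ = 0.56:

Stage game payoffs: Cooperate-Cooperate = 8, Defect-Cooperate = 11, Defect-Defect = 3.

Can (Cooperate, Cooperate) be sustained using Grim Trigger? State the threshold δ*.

δ* = 0.375; since δ = 0.56 ≥ 0.375, cooperation can be sustained

Work:
For Grim Trigger:
Cooperate forever: 8/(1-δ)
Defect then punished: 11 + 3·δ/(1-δ)
Need: 8/(1-δ) ≥ 11 + 3·δ/(1-δ)
Solving: δ ≥ (T-R)/(T-P) = (11-8)/(11-3) = 0.375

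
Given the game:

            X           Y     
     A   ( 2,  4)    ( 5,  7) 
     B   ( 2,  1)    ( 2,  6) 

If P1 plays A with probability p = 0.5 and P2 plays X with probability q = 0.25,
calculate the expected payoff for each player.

E[P1] = 3.125, E[P2] = 5.5

Work:
E[P1] = p·q·π₁(A,X) + p·(1-q)·π₁(A,Y) + (1-p)·q·π₁(B,X) + (1-p)·(1-q)·π₁(B,Y)
= 0.5·0.25·2 + 0.5·0.75·5 + 0.5·0.25·2 + 0.5·0.75·2
= 3.125

E[P2] = 5.5 (similar calculation)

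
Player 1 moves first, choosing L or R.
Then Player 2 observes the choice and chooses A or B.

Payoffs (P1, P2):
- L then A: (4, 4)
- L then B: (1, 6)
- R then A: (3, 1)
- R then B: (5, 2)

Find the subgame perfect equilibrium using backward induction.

P1 plays R, P2 plays B after L and B after R; Payoff (5, 2)

Work:
Backward induction:
After L: P2 chooses B → P1 gets 1
After R: P2 chooses B → P1 gets 5
P1 chooses R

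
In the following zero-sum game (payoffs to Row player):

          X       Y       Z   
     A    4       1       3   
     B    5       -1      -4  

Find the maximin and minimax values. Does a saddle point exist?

Maximin = 1, Minimax = 1, Saddle: True

Work:
Row minimums: [1, -4] → maximin = 1
Column maximums: [5, 1, 3] → minimax = 1
Saddle point exists! Game value = 1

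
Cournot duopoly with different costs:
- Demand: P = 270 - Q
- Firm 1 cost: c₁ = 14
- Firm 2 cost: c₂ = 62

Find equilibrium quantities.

q₁* = 101.33, q₂* = 53.33

Work:
Reaction: q₁ = (270 - 14 - q₂)/2
Reaction: q₂ = (270 - 62 - q₁)/2
Solve simultaneously:
q₁* = (270 - 2×14 + 62)/3 = 101.33
q₂* = (270 - 2×62 + 14)/3 = 53.33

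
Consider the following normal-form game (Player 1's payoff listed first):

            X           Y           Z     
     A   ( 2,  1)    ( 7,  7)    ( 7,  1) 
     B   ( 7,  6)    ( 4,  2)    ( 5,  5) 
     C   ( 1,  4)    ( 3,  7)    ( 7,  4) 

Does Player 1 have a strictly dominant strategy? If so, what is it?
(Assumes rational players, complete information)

No strictly dominant strategy exists for Player 1

Work:
A strategy strictly dominates another if it gives a strictly higher payoff against every opponent action. Compare each pair of P1's strategies column-by-column:
  A vs B: [2 vs 7, 7 vs 4, 7 vs 5] → A does not strictly dominate B (column X: 2 ≤ 7)
  A vs C: [2 vs 1, 7 vs 3, 7 vs 7] → A does not strictly dominate C (column Z: 7 ≤ 7)
  B vs A: [7 vs 2, 4 vs 7, 5 vs 7] → B does not strictly dominate A (column Y: 4 ≤ 7)
  B vs C: [7 vs 1, 4 vs 3, 5 vs 7] → B does not strictly dominate C (column Z: 5 ≤ 7)
  C vs A: [1 vs 2, 3 vs 7, 7 vs 7] → C does not strictly dominate A (column X: 1 ≤ 2)
  C vs B: [1 vs 7, 3 vs 4, 7 vs 5] → C does not strictly dominate B (column X: 1 ≤ 7)
No single strategy strictly dominates all others → no strictly dominant strategy.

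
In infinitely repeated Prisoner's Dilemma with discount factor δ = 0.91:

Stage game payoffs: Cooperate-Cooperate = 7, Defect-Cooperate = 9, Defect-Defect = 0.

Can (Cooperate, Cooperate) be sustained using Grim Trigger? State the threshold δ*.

δ* = 0.2222; since δ = 0.91 ≥ 0.2222, cooperation can be sustained

Work:
For Grim Trigger:
Cooperate forever: 7/(1-δ)
Defect then punished: 9 + 0·δ/(1-δ)
Need: 7/(1-δ) ≥ 9 + 0·δ/(1-δ)
Solving: δ ≥ (T-R)/(T-P) = (9-7)/(9-0) = 0.2222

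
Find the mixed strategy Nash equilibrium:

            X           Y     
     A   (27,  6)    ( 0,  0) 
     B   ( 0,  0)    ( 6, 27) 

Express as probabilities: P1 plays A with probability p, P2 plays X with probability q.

p = 0.8182, q = 0.1818

Work:
Find probabilities that make opponent indifferent:
P2 chooses q to make P1 indifferent between A and B
P1 chooses p to make P2 indifferent between X and Y
Mixed NE: P1 plays (A: 0.8182, B: 0.1818), P2 plays (X: 0.1818, Y: 0.8182)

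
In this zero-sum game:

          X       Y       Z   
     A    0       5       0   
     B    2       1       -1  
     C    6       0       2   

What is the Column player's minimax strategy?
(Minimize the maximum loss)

Column should play Z, value = 2

Work:
Column player minimizes Row's maximum payoff:
Column X: max payoff to Row = 6
Column Y: max payoff to Row = 5
Column Z: max payoff to Row = 2
Minimum is 2, achieved by column Z.
Minimax strategy: Z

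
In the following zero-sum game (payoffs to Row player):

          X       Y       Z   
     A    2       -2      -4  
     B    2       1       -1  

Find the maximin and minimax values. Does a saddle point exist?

Maximin = -1, Minimax = -1, Saddle: True

Work:
Row minimums: [-4, -1] → maximin = -1
Column maximums: [2, 1, -1] → minimax = -1
Saddle point exists! Game value = -1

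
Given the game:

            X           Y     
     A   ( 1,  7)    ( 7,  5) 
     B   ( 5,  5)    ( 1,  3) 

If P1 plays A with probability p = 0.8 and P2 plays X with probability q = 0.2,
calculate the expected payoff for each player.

E[P1] = 5.0, E[P2] = 5.0

Work:
E[P1] = p·q·π₁(A,X) + p·(1-q)·π₁(A,Y) + (1-p)·q·π₁(B,X) + (1-p)·(1-q)·π₁(B,Y)
= 0.8·0.2·1 + 0.8·0.8·7 + 0.2·0.2·5 + 0.2·0.8·1
= 5.0

E[P2] = 5.0 (similar calculation)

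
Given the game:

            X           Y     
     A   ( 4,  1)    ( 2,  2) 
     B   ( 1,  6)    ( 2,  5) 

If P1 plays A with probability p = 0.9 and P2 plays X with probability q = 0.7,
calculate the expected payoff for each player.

E[P1] = 3.19, E[P2] = 1.74

Work:
E[P1] = p·q·π₁(A,X) + p·(1-q)·π₁(A,Y) + (1-p)·q·π₁(B,X) + (1-p)·(1-q)·π₁(B,Y)
= 0.9·0.7·4 + 0.9·0.3·2 + 0.1·0.7·1 + 0.1·0.3·2
= 3.19

E[P2] = 1.74 (similar calculation)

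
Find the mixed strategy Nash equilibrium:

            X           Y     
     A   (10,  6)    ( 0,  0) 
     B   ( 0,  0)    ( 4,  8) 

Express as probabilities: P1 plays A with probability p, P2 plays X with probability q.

p = 0.5714, q = 0.2857

Work:
Find probabilities that make opponent indifferent:
P2 chooses q to make P1 indifferent between A and B
P1 chooses p to make P2 indifferent between X and Y
Mixed NE: P1 plays (A: 0.5714, B: 0.4286), P2 plays (X: 0.2857, Y: 0.7143)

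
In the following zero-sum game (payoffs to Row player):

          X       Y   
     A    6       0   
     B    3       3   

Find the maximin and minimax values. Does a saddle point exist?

Maximin = 3, Minimax = 3, Saddle: True

Work:
Row minimums: [0, 3] → maximin = 3
Column maximums: [6, 3] → minimax = 3
Saddle point exists! Game value = 3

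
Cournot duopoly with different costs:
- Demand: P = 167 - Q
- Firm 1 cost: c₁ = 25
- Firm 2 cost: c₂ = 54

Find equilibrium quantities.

q₁* = 57.0, q₂* = 28.0

Work:
Reaction: q₁ = (167 - 25 - q₂)/2
Reaction: q₂ = (167 - 54 - q₁)/2
Solve simultaneously:
q₁* = (167 - 2×25 + 54)/3 = 57.0
q₂* = (167 - 2×54 + 25)/3 = 28.0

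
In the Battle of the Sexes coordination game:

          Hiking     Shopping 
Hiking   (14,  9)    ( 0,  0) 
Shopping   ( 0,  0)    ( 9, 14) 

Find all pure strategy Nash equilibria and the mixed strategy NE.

Pure NE: (Hiking, Hiking) and (Shopping, Shopping); Mixed NE: p = 0.6087, q = 0.3913

Work:
Check pure NE:
(Hiking, Hiking): (14, 9) - no unilateral deviation beneficial
(Shopping, Shopping): (9, 14) - no unilateral deviation beneficial
Mixed NE: P1 plays Hiking with p = 0.6087, P2 plays Hiking with q = 0.3913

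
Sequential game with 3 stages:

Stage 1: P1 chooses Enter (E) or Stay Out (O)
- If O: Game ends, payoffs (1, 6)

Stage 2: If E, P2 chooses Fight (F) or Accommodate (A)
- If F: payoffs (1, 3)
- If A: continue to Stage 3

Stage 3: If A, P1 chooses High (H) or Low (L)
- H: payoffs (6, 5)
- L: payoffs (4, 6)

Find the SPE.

SPE: (E, A, H); Outcome (6, 5)

Work:
Stage 3: P1 chooses H (6 vs 4)
Stage 2: P2: F->3, A->5 (anticipating H). Choose A
Stage 1: P1: O->1, E->6 (anticipating A, H). Choose E
SPE path: E -> A -> H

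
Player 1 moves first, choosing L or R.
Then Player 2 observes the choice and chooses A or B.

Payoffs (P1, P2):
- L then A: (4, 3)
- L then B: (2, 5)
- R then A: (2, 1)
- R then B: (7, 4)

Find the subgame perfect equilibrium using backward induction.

P1 plays R, P2 plays B after L and B after R; Payoff (7, 4)

Work:
Backward induction:
After L: P2 chooses B → P1 gets 2
After R: P2 chooses B → P1 gets 7
P1 chooses R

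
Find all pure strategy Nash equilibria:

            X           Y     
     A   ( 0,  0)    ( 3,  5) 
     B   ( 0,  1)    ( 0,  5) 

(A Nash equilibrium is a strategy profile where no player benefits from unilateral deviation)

Nash equilibrium: (A, Y)

Work:
Best responses:
  P1 vs X: payoffs [0, 0] → best response A/B (payoff 0)
  P1 vs Y: payoffs [3, 0] → best response A (payoff 3)
  P2 vs A: payoffs [0, 5] → best response Y (payoff 5)
  P2 vs B: payoffs [1, 5] → best response Y (payoff 5)
Mutual best responses: (A,Y) → Nash equilibria.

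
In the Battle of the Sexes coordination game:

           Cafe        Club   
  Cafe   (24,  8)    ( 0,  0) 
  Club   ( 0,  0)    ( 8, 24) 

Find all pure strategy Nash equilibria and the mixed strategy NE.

Pure NE: (Cafe, Cafe) and (Club, Club); Mixed NE: p = 0.75, q = 0.25

Work:
Check pure NE:
(Cafe, Cafe): (24, 8) - no unilateral deviation beneficial
(Club, Club): (8, 24) - no unilateral deviation beneficial
Mixed NE: P1 plays Cafe with p = 0.75, P2 plays Cafe with q = 0.25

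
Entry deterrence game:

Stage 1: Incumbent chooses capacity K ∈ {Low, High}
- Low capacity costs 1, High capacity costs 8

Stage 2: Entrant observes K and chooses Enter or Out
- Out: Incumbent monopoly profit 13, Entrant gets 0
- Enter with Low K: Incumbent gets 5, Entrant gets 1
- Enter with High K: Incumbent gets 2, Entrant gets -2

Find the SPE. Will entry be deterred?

SPE: (High, Enter|Low, Out|High); Entry deterred. Incumbent net profit = 5

Work:
After Low K: Entrant enters (1 > 0)
After High K: Entrant stays out (-2 < 0)
Incumbent: Low → 5−1=4, High → 13−8=5
Incumbent chooses High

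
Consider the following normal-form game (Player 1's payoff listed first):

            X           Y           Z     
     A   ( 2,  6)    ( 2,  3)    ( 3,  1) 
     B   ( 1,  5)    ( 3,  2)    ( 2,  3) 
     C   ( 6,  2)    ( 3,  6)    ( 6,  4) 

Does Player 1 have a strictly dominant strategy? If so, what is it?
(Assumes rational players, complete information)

No strictly dominant strategy exists for Player 1

Work:
A strategy strictly dominates another if it gives a strictly higher payoff against every opponent action. Compare each pair of P1's strategies column-by-column:
  A vs B: [2 vs 1, 2 vs 3, 3 vs 2] → A does not strictly dominate B (column Y: 2 ≤ 3)
  A vs C: [2 vs 6, 2 vs 3, 3 vs 6] → A does not strictly dominate C (column X: 2 ≤ 6)
  B vs A: [1 vs 2, 3 vs 2, 2 vs 3] → B does not strictly dominate A (column X: 1 ≤ 2)
  B vs C: [1 vs 6, 3 vs 3, 2 vs 6] → B does not strictly dominate C (column X: 1 ≤ 6)
  C vs A: [6 vs 2, 3 vs 2, 6 vs 3] → C strictly dominates A
  C vs B: [6 vs 1, 3 vs 3, 6 vs 2] → C does not strictly dominate B (column Y: 3 ≤ 3)
No single strategy strictly dominates all others → no strictly dominant strategy.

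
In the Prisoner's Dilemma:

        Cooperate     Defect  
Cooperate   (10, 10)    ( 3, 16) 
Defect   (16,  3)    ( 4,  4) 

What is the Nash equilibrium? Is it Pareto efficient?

(Defect, Defect) is NE; not Pareto efficient

Work:
Defect dominates Cooperate for both players:
If P2 cooperates: Defect (16) > Cooperate (10)
If P2 defects: Defect (4) > Cooperate (3)
NE: (Defect, Defect) with payoff (4, 4)
But (Cooperate, Cooperate) = (10, 10) Pareto dominates (4, 4)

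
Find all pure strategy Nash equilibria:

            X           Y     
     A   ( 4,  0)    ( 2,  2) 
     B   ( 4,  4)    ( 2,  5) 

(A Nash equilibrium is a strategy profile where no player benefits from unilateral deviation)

Nash equilibrium: (A, Y), (B, Y)

Work:
Best responses:
  P1 vs X: payoffs [4, 4] → best response A/B (payoff 4)
  P1 vs Y: payoffs [2, 2] → best response A/B (payoff 2)
  P2 vs A: payoffs [0, 2] → best response Y (payoff 2)
  P2 vs B: payoffs [4, 5] → best response Y (payoff 5)
Mutual best responses: (A,Y), (B,Y) → Nash equilibria.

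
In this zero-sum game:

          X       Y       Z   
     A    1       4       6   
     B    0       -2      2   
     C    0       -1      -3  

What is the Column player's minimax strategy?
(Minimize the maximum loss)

Column should play X, value = 1

Work:
Column player minimizes Row's maximum payoff:
Column X: max payoff to Row = 1
Column Y: max payoff to Row = 4
Column Z: max payoff to Row = 6
Minimum is 1, achieved by column X.
Minimax strategy: X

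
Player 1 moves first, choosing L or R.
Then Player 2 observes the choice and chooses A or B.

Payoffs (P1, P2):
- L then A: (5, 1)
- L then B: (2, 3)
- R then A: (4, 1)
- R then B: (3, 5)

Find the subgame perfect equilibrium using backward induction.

P1 plays R, P2 plays B after L and B after R; Payoff (3, 5)

Work:
Backward induction:
After L: P2 chooses B → P1 gets 2
After R: P2 chooses B → P1 gets 3
P1 chooses R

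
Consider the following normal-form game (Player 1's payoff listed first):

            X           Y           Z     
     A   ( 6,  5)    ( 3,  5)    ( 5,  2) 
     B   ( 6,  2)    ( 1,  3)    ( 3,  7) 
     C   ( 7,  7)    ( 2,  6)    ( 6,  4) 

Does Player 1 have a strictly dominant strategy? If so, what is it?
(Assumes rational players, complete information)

No strictly dominant strategy exists for Player 1

Work:
A strategy strictly dominates another if it gives a strictly higher payoff against every opponent action. Compare each pair of P1's strategies column-by-column:
  A vs B: [6 vs 6, 3 vs 1, 5 vs 3] → A does not strictly dominate B (column X: 6 ≤ 6)
  A vs C: [6 vs 7, 3 vs 2, 5 vs 6] → A does not strictly dominate C (column X: 6 ≤ 7)
  B vs A: [6 vs 6, 1 vs 3, 3 vs 5] → B does not strictly dominate A (column X: 6 ≤ 6)
  B vs C: [6 vs 7, 1 vs 2, 3 vs 6] → B does not strictly dominate C (column X: 6 ≤ 7)
  C vs A: [7 vs 6, 2 vs 3, 6 vs 5] → C does not strictly dominate A (column Y: 2 ≤ 3)
  C vs B: [7 vs 6, 2 vs 1, 6 vs 3] → C strictly dominates B
No single strategy strictly dominates all others → no strictly dominant strategy.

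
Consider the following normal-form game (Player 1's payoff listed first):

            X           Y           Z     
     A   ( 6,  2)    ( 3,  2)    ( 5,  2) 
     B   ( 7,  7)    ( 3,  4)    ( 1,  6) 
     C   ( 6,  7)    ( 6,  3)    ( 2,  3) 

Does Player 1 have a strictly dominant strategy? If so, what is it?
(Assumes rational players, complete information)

No strictly dominant strategy exists for Player 1

Work:
A strategy strictly dominates another if it gives a strictly higher payoff against every opponent action. Compare each pair of P1's strategies column-by-column:
  A vs B: [6 vs 7, 3 vs 3, 5 vs 1] → A does not strictly dominate B (column X: 6 ≤ 7)
  A vs C: [6 vs 6, 3 vs 6, 5 vs 2] → A does not strictly dominate C (column X: 6 ≤ 6)
  B vs A: [7 vs 6, 3 vs 3, 1 vs 5] → B does not strictly dominate A (column Y: 3 ≤ 3)
  B vs C: [7 vs 6, 3 vs 6, 1 vs 2] → B does not strictly dominate C (column Y: 3 ≤ 6)
  C vs A: [6 vs 6, 6 vs 3, 2 vs 5] → C does not strictly dominate A (column X: 6 ≤ 6)
  C vs B: [6 vs 7, 6 vs 3, 2 vs 1] → C does not strictly dominate B (column X: 6 ≤ 7)
No single strategy strictly dominates all others → no strictly dominant strategy.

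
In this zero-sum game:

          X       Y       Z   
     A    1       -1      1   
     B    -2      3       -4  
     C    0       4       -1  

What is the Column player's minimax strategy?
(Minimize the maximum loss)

Column should play X or Z (all achieve the minimum), value = 1

Work:
Column player minimizes Row's maximum payoff:
Column X: max payoff to Row = 1
Column Y: max payoff to Row = 4
Column Z: max payoff to Row = 1
Minimum is 1, achieved by columns X, Z (tied).
Each of X or Z is a minimax strategy.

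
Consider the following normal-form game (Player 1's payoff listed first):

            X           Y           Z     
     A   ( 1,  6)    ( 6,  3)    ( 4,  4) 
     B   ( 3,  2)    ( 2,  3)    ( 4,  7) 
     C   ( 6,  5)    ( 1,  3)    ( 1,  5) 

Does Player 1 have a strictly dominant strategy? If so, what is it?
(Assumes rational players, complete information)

No strictly dominant strategy exists for Player 1

Work:
A strategy strictly dominates another if it gives a strictly higher payoff against every opponent action. Compare each pair of P1's strategies column-by-column:
  A vs B: [1 vs 3, 6 vs 2, 4 vs 4] → A does not strictly dominate B (column X: 1 ≤ 3)
  A vs C: [1 vs 6, 6 vs 1, 4 vs 1] → A does not strictly dominate C (column X: 1 ≤ 6)
  B vs A: [3 vs 1, 2 vs 6, 4 vs 4] → B does not strictly dominate A (column Y: 2 ≤ 6)
  B vs C: [3 vs 6, 2 vs 1, 4 vs 1] → B does not strictly dominate C (column X: 3 ≤ 6)
  C vs A: [6 vs 1, 1 vs 6, 1 vs 4] → C does not strictly dominate A (column Y: 1 ≤ 6)
  C vs B: [6 vs 3, 1 vs 2, 1 vs 4] → C does not strictly dominate B (column Y: 1 ≤ 2)
No single strategy strictly dominates all others → no strictly dominant strategy.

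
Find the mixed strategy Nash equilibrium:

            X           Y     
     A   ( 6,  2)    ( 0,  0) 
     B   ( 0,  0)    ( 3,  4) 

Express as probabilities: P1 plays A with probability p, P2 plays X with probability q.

p = 0.6667, q = 0.3333

Work:
Find probabilities that make opponent indifferent:
P2 chooses q to make P1 indifferent between A and B
P1 chooses p to make P2 indifferent between X and Y
Mixed NE: P1 plays (A: 0.6667, B: 0.3333), P2 plays (X: 0.3333, Y: 0.6667)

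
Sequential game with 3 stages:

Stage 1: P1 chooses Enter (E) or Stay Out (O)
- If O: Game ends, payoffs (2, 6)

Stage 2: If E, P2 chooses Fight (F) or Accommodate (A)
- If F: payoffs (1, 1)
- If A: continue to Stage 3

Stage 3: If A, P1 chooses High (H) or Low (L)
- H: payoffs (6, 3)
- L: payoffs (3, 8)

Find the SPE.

SPE: (E, A, H); Outcome (6, 3)

Work:
Stage 3: P1 chooses H (6 vs 3)
Stage 2: P2: F->1, A->3 (anticipating H). Choose A
Stage 1: P1: O->2, E->6 (anticipating A, H). Choose E
SPE path: E -> A -> H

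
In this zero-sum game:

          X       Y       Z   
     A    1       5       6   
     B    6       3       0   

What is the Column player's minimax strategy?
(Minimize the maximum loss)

Column should play Y, value = 5

Work:
Column player minimizes Row's maximum payoff:
Column X: max payoff to Row = 6
Column Y: max payoff to Row = 5
Column Z: max payoff to Row = 6
Minimum is 5, achieved by column Y.
Minimax strategy: Y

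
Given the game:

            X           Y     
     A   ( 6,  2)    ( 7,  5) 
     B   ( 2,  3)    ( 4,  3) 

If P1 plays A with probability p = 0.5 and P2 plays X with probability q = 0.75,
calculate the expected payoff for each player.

E[P1] = 4.375, E[P2] = 2.875

Work:
E[P1] = p·q·π₁(A,X) + p·(1-q)·π₁(A,Y) + (1-p)·q·π₁(B,X) + (1-p)·(1-q)·π₁(B,Y)
= 0.5·0.75·6 + 0.5·0.25·7 + 0.5·0.75·2 + 0.5·0.25·4
= 4.375

E[P2] = 2.875 (similar calculation)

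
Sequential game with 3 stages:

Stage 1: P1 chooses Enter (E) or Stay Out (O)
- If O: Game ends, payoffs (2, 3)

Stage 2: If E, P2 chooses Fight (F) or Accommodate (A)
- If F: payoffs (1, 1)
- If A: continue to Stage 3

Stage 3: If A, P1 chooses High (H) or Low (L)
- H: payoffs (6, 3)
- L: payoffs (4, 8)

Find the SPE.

SPE: (E, A, H); Outcome (6, 3)

Work:
Stage 3: P1 chooses H (6 vs 4)
Stage 2: P2: F->1, A->3 (anticipating H). Choose A
Stage 1: P1: O->2, E->6 (anticipating A, H). Choose E
SPE path: E -> A -> H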